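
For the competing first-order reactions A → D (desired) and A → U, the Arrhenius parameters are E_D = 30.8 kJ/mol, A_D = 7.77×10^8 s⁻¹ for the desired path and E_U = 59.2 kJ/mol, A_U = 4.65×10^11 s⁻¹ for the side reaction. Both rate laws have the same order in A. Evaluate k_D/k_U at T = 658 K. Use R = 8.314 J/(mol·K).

k_D/k_U = (A_D/A_U)·exp[−(E_D−E_U)/(RT)] = (A_D/A_U)·exp[(E_U−E_D)/(RT)].
(E_U−E_D)/(RT) = (59.2−30.8)×10³/(8.314×658) = 28400/5471 = 5.191.
k_D/k_U = (7.77×10^8/4.65×10^11)·exp(5.191) = 0.001671 × 179.7 = 0.300.

0.300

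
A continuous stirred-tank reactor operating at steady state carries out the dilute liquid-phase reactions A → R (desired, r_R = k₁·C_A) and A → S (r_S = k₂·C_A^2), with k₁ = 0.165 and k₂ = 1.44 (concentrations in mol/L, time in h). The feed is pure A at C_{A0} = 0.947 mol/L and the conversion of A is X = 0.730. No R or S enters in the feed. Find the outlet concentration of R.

Exit C_A = C_{A0}(1−X) = 0.947×0.270 = 0.2557 mol/L.
Rates in a CSTR are evaluated at the outlet concentration: r_R = 0.165×0.2557 = 0.04219, r_S = 1.44×0.2557^2 = 0.09414.
Fraction of consumed A going to R: r_R/(r_R+r_S) = 0.3095.
C_R = 0.3095·C_{A0}·X = 0.3095×0.947×0.730 = 0.214 mol/L.

0.214 mol/L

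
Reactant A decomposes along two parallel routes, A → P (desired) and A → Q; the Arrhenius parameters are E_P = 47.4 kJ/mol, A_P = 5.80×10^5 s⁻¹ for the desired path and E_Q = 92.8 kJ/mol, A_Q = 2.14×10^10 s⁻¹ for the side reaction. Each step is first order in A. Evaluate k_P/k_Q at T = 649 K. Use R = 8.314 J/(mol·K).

0.122

k_P/k_Q = (A_P/A_Q)·exp[−(E_P−E_Q)/(RT)] = (A_P/A_Q)·exp[(E_Q−E_P)/(RT)].
(E_Q−E_P)/(RT) = (92.8−47.4)×10³/(8.314×649) = 45400/5396 = 8.414.
k_P/k_Q = (5.80×10^5/2.14×10^10)·exp(8.414) = 2.710×10^-5 × 4510 = 0.122.
Since E_P < E_Q, lowering the temperature improves selectivity toward P.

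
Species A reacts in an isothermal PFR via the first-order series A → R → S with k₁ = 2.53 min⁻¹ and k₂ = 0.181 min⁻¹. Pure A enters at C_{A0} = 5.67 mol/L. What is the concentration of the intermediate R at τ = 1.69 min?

4.41 mol/L

The intermediate concentration in a first-order A→B→C sequence is C_R = k₁C_{A0}(e^(−k₁τ) − e^(−k₂τ))/(k₂−k₁).
e^(−k₁τ) = e^(−2.53×1.69) = e^(−4.276) = 0.01390; e^(−k₂τ) = e^(−0.3059) = 0.7365.
C_R = 2.53×5.67/(0.181−2.53) × (0.01390−0.7365) = (-6.107)×(-0.7226) = 4.413 mol/L.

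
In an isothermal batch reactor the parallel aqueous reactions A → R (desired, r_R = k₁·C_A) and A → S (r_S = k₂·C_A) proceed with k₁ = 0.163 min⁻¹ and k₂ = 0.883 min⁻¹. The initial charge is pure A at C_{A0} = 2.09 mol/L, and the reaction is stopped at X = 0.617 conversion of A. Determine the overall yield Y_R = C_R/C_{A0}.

0.0961

C_A = C_{A0}(1−X) = 0.8005 mol/L.
Both paths are first order in A, so the instantaneous fraction to R is constant: dC_R/d(−C_A) = k₁/(k₁+k₂) = 0.1558.
C_R = 0.1558·(C_{A0}−C_A) = 0.1558×1.290 = 0.201 mol/L.
Y_R = C_R/C_{A0} = 0.2009/2.09 = 0.0961.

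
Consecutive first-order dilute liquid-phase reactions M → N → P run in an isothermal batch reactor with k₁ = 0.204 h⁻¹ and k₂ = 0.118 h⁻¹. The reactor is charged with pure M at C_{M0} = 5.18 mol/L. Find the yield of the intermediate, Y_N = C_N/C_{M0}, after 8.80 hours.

0.446

The intermediate concentration in a first-order A→B→C sequence is C_N = k₁C_{M0}(e^(−k₁t) − e^(−k₂t))/(k₂−k₁).
e^(−k₁t) = e^(−0.204×8.80) = e^(−1.795) = 0.1661; e^(−k₂t) = e^(−1.038) = 0.3540.
C_N = 0.204×5.18/(0.118−0.204) × (0.1661−0.3540) = (-12.29)×(-0.1879) = 2.309 mol/L.
Y_N = C_N/C_{M0} = 2.309/5.18 = 0.446.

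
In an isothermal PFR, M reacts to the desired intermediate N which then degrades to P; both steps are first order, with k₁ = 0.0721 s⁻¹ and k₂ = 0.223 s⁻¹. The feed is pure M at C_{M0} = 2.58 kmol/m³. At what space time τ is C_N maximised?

7.48 s

Setting dC_N/dτ = 0 gives τ_opt = ln(k₂/k₁)/(k₂−k₁).
= ln(0.223/0.0721)/(0.223−0.0721) = ln(3.093)/0.1509 = 1.129/0.1509 = 7.48 s.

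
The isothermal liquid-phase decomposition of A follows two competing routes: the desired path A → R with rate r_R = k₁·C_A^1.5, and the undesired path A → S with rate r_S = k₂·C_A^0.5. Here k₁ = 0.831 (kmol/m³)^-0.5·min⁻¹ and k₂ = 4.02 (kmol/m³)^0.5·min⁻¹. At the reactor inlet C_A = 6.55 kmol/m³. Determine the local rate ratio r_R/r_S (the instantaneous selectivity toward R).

S_{R/S} = r_R/r_S = (k₁·C_A^1.5)/(k₂·C_A^0.5) = (k₁/k₂)·C_A.
= (0.831×6.550^1.5) / (4.02×6.550^0.5) = 13.93/10.29 = 1.35.

1.35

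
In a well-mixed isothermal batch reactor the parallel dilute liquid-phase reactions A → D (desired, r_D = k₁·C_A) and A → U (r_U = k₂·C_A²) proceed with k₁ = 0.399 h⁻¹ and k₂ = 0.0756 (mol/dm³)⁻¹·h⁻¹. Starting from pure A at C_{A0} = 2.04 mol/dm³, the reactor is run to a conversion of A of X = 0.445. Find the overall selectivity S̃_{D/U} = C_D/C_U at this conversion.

C_A = C_{A0}(1−X) = 1.132 mol/dm³.
Along a PFR/batch, dC_D/dC_A = −r_D/(r_D+r_U) = −k₁/(k₁+k₂·C_A).
Integrating from C_{A0} to C_A: C_D = (0.399/0.0756)·ln[(0.399+0.0756·2.04)/(0.399+0.0756·1.13)] = 5.278·ln(0.5532/0.4846) = 0.6990 mol/dm³.
C_U = (C_{A0}−C_A)−C_D = 0.2088 mol/dm³; S̃_{D/U} = 0.6990/0.2088 = 3.35.

3.35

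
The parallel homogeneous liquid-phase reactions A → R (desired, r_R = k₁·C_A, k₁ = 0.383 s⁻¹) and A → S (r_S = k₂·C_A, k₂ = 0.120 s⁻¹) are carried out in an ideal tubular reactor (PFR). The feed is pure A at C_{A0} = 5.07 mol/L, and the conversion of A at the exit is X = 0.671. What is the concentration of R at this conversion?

2.59 mol/L

C_A = C_{A0}(1−X) = 1.668 mol/L.
Both paths are first order in A, so the instantaneous fraction to R is constant: dC_R/d(−C_A) = k₁/(k₁+k₂) = 0.7614.
C_R = 0.7614·(C_{A0}−C_A) = 0.7614×3.402 = 2.59 mol/L.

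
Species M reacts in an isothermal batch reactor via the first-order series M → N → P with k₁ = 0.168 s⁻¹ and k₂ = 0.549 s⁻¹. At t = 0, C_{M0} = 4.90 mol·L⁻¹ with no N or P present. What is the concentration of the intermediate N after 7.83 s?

Solving the coupled first-order balances gives C_N(t) = [k₁/(k₂−k₁)]·C_{M0}·(e^(−k₁t) − e^(−k₂t)).
e^(−k₁t) = e^(−0.168×7.83) = e^(−1.315) = 0.2684; e^(−k₂t) = e^(−4.299) = 0.01359.
C_N = 0.168×4.90/(0.549−0.168) × (0.2684−0.01359) = 2.161×0.2548 = 0.5505 mol·L⁻¹.

0.550 mol·L⁻¹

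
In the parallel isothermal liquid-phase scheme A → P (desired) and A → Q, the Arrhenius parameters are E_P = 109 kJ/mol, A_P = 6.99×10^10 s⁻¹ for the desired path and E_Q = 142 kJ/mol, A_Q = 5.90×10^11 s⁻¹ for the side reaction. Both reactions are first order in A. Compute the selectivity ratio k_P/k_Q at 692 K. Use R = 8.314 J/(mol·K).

k_P/k_Q = (A_P/A_Q)·exp[−(E_P−E_Q)/(RT)] = (A_P/A_Q)·exp[(E_Q−E_P)/(RT)].
(E_Q−E_P)/(RT) = (142−109)×10³/(8.314×692) = 33000/5753 = 5.736.
k_P/k_Q = (6.99×10^10/5.90×10^11)·exp(5.736) = 0.1185 × 309.8 = 36.7.

36.7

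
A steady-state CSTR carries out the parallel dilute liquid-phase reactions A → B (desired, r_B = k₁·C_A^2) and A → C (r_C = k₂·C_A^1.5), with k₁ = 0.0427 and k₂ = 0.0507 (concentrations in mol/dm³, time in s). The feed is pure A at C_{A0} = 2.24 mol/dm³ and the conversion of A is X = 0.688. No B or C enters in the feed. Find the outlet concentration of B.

0.637 mol/dm³

Exit C_A = C_{A0}(1−X) = 2.24×0.312 = 0.6989 mol/dm³.
Rates in a CSTR are evaluated at the outlet concentration: r_B = 0.0427×0.6989^2 = 0.02086, r_C = 0.0507×0.6989^1.5 = 0.02962.
Fraction of consumed A going to B: r_B/(r_B+r_C) = 0.4132.
C_B = 0.4132·C_{A0}·X = 0.4132×2.24×0.688 = 0.637 mol/dm³.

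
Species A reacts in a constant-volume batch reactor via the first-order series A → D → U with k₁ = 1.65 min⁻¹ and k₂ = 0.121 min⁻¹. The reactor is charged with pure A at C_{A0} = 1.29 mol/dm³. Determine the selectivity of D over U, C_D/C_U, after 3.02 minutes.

2.95

For first-order series with pure A initially, C_D(t) = k₁C_{A0}/(k₂−k₁)·(e^(−k₁t) − e^(−k₂t)).
e^(−k₁t) = e^(−1.65×3.02) = e^(−4.983) = 0.006853; e^(−k₂t) = e^(−0.3654) = 0.6939.
C_D = 1.65×1.29/(0.121−1.65) × (0.006853−0.6939) = (-1.392)×(-0.6871) = 0.9564 mol/dm³.
C_A = C_{A0}e^(−k₁t) = 0.008841 mol/dm³, so C_U = C_{A0}−C_A−C_D = 0.3247 mol/dm³; C_D/C_U = 2.95.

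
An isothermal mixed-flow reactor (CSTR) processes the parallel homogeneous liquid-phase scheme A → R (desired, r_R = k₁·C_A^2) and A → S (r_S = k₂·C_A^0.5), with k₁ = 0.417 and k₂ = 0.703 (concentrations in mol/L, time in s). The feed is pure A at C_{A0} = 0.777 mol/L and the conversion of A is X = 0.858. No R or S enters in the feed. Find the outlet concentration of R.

0.0142 mol/L

Exit C_A = C_{A0}(1−X) = 0.777×0.142 = 0.1103 mol/L.
Rates in a CSTR are evaluated at the outlet concentration: r_R = 0.417×0.1103^2 = 0.005076, r_S = 0.703×0.1103^0.5 = 0.2335.
Fraction of consumed A going to R: r_R/(r_R+r_S) = 0.02128.
C_R = 0.02128·C_{A0}·X = 0.02128×0.777×0.858 = 0.0142 mol/L.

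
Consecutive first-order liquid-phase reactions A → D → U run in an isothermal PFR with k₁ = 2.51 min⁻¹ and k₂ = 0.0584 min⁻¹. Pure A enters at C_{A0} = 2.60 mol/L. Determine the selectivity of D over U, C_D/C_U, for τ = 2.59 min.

7.33

The intermediate concentration in a first-order A→B→C sequence is C_D = k₁C_{A0}(e^(−k₁τ) − e^(−k₂τ))/(k₂−k₁).
e^(−k₁τ) = e^(−2.51×2.59) = e^(−6.501) = 0.001502; e^(−k₂τ) = e^(−0.1513) = 0.8596.
C_D = 2.51×2.60/(0.0584−2.51) × (0.001502−0.8596) = (-2.662)×(-0.8581) = 2.284 mol/L.
C_A = C_{A0}e^(−k₁τ) = 0.003905 mol/L, so C_U = C_{A0}−C_A−C_D = 0.3118 mol/L; C_D/C_U = 7.33.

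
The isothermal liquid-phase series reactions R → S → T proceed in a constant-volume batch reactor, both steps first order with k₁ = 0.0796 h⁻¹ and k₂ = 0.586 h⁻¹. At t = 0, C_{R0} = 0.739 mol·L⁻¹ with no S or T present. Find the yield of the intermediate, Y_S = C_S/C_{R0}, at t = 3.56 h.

For first-order series with pure R initially, C_S(t) = k₁C_{R0}/(k₂−k₁)·(e^(−k₁t) − e^(−k₂t)).
e^(−k₁t) = e^(−0.0796×3.56) = e^(−0.2834) = 0.7532; e^(−k₂t) = e^(−2.086) = 0.1242.
C_S = 0.0796×0.739/(0.586−0.0796) × (0.7532−0.1242) = 0.1162×0.6291 = 0.07307 mol·L⁻¹.
Y_S = C_S/C_{R0} = 0.07307/0.739 = 0.0989.

0.0989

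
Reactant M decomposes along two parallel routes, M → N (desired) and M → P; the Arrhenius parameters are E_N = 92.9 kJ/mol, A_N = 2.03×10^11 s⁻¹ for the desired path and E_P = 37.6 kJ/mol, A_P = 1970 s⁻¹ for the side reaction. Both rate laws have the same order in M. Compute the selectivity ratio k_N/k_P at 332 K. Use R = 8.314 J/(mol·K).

0.205

Since both paths have the same order in M, the concentration cancels and S_{N/P} = k_N/k_P = (A_N/A_P)·exp[(E_P−E_N)/(RT)].
(E_P−E_N)/(RT) = (37.6−92.9)×10³/(8.314×332) = -55300/2760 = -20.03.
k_N/k_P = (2.03×10^11/1970)·exp(-20.03) = 1.030×10^8 × 1.991×10^-9 = 0.205.
Since E_N > E_P, raising the temperature improves selectivity toward N.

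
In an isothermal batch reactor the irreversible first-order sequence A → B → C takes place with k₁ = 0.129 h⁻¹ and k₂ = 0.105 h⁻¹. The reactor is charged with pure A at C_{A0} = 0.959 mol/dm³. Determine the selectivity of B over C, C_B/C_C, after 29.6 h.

0.143

The intermediate concentration in a first-order A→B→C sequence is C_B = k₁C_{A0}(e^(−k₁t) − e^(−k₂t))/(k₂−k₁).
e^(−k₁t) = e^(−0.129×29.6) = e^(−3.818) = 0.02196; e^(−k₂t) = e^(−3.108) = 0.04469.
C_B = 0.129×0.959/(0.105−0.129) × (0.02196−0.04469) = (-5.155)×(-0.02273) = 0.1172 mol/dm³.
C_A = C_{A0}e^(−k₁t) = 0.02106 mol/dm³, so C_C = C_{A0}−C_A−C_B = 0.8208 mol/dm³; C_B/C_C = 0.143.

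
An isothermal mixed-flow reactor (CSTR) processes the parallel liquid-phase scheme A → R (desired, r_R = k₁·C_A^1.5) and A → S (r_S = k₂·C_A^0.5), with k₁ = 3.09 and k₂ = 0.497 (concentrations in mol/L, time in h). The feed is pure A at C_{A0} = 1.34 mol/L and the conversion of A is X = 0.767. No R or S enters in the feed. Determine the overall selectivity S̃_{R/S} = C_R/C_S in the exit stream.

Exit C_A = C_{A0}(1−X) = 1.34×0.233 = 0.3122 mol/L.
Rates in a CSTR are evaluated at the outlet concentration: r_R = 3.09×0.3122^1.5 = 0.5391, r_S = 0.497×0.3122^0.5 = 0.2777.
Overall selectivity = C_R/C_S = r_Rτ/(r_Sτ) = r_R/r_S = 1.94.

1.94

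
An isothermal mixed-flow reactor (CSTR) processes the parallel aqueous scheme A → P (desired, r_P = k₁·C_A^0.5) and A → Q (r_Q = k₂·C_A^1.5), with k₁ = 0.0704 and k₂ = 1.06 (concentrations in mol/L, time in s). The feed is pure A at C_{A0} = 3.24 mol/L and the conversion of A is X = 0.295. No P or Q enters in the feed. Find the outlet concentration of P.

0.0270 mol/L

Exit C_A = C_{A0}(1−X) = 3.24×0.705 = 2.284 mol/L.
A CSTR operates uniformly at the exit composition, giving r_P = 0.1064 and r_Q = 3.659 (each k·C_A^n at C_A = 2.284).
Fraction of consumed A going to P: r_P/(r_P+r_Q) = 0.02825.
C_P = 0.02825·C_{A0}·X = 0.02825×3.24×0.295 = 0.0270 mol/L.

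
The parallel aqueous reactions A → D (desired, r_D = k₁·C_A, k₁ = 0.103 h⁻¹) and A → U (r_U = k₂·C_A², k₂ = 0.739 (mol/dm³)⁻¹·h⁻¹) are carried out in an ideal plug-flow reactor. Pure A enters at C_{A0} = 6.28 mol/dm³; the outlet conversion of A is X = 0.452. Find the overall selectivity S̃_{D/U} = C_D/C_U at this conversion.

0.0295

C_A = C_{A0}(1−X) = 3.441 mol/dm³.
Along a PFR/batch, dC_D/dC_A = −r_D/(r_D+r_U) = −k₁/(k₁+k₂·C_A).
Integrating from C_{A0} to C_A: C_D = (0.103/0.739)·ln[(0.103+0.739·6.28)/(0.103+0.739·3.44)] = 0.1394·ln(4.744/2.646) = 0.08136 mol/dm³.
C_U = (C_{A0}−C_A)−C_D = 2.757 mol/dm³; S̃_{D/U} = 0.08136/2.757 = 0.0295.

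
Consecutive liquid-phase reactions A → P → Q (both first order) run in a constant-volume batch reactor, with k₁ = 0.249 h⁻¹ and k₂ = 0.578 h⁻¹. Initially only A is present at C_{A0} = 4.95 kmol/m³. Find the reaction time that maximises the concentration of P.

2.56 h

Setting dC_P/dt = 0 gives t_opt = ln(k₂/k₁)/(k₂−k₁).
= ln(0.578/0.249)/(0.578−0.249) = ln(2.321)/0.3290 = 0.8421/0.3290 = 2.56 h.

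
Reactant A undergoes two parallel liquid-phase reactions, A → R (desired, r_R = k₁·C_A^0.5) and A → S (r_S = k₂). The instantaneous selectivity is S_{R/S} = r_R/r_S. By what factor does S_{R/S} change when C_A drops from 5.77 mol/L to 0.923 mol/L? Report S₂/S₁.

0.400

S_{R/S} = (k₁/k₂)·C_A^0.5, so S₂/S₁ = (C_{A,2}/C_{A,1})^0.5.
= (0.923/5.77)^0.5 = (0.1600)^0.5 = 0.400.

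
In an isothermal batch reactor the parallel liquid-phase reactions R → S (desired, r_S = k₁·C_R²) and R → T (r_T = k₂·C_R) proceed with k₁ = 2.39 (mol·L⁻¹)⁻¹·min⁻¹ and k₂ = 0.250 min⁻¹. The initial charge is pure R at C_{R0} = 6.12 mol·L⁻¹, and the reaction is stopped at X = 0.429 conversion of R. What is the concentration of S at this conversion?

C_R = C_{R0}(1−X) = 3.495 mol·L⁻¹.
Along a PFR/batch, dC_T/dC_R = −r_T/(r_S+r_T) = −k₂/(k₂+k₁·C_R).
Integrating from C_{R0} to C_R: C_T = (0.250/2.39)·ln[(0.250+2.39·6.12)/(0.250+2.39·3.49)] = 0.1046·ln(14.88/8.602) = 0.05730 mol·L⁻¹.
Then C_S = (C_{R0}−C_R) − C_T = 2.625 − 0.05730 = 2.568 mol·L⁻¹.

2.57 mol·L⁻¹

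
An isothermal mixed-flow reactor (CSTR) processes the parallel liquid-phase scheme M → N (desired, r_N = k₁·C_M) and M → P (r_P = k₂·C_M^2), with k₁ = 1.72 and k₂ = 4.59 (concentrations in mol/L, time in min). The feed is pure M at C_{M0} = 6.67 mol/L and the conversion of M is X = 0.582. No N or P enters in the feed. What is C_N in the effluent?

0.460 mol/L

Exit C_M = C_{M0}(1−X) = 6.67×0.418 = 2.788 mol/L.
A CSTR operates uniformly at the exit composition, giving r_N = 4.795 and r_P = 35.68 (each k·C_M^n at C_M = 2.788).
Fraction of consumed M going to N: r_N/(r_N+r_P) = 0.1185.
C_N = 0.1185·C_{M0}·X = 0.1185×6.67×0.582 = 0.460 mol/L.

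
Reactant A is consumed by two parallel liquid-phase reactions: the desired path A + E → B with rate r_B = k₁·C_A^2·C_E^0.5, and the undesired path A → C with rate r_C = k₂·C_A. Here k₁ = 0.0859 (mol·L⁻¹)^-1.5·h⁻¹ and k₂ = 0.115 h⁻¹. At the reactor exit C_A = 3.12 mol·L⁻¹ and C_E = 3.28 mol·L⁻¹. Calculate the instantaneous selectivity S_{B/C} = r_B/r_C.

4.22

S_{B/C} = r_B/r_C = (k₁·C_A^2·C_E^0.5)/(k₂·C_A) = (k₁/k₂)·C_A·C_E^0.5.
= (0.0859×3.120^2×3.280^0.5) / (0.115×3.120) = 1.514/0.3588 = 4.22.
Since the desired path is higher order in A, keeping C_A high (PFR or concentrated feed) favours B.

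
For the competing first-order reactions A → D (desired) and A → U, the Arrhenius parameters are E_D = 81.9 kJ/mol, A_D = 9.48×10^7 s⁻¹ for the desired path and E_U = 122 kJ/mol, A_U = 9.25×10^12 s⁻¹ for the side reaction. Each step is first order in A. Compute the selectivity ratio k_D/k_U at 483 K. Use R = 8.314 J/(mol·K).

0.223

k_D/k_U = (A_D/A_U)·exp[−(E_D−E_U)/(RT)] = (A_D/A_U)·exp[(E_U−E_D)/(RT)].
(E_U−E_D)/(RT) = (122−81.9)×10³/(8.314×483) = 40100/4016 = 9.986.
k_D/k_U = (9.48×10^7/9.25×10^12)·exp(9.986) = 1.025×10^-5 × 21718 = 0.223.
Since E_D < E_U, lowering the temperature improves selectivity toward D.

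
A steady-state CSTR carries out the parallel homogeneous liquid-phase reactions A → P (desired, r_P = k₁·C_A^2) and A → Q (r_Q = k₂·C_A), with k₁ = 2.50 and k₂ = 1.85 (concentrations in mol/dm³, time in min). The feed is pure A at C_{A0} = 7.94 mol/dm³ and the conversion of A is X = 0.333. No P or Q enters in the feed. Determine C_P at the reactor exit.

Exit C_A = C_{A0}(1−X) = 7.94×0.667 = 5.296 mol/dm³.
Rates in a CSTR are evaluated at the outlet concentration: r_P = 2.50×5.296^2 = 70.12, r_Q = 1.85×5.296 = 9.798.
Fraction of consumed A going to P: r_P/(r_P+r_Q) = 0.8774.
C_P = 0.8774·C_{A0}·X = 0.8774×7.94×0.333 = 2.32 mol/dm³.

2.32 mol/dm³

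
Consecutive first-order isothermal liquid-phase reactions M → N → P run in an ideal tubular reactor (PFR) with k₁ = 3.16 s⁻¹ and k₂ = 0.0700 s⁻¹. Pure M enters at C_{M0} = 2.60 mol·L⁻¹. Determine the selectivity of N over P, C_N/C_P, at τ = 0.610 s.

35.5

Solving the coupled first-order balances gives C_N(τ) = [k₁/(k₂−k₁)]·C_{M0}·(e^(−k₁τ) − e^(−k₂τ)).
e^(−k₁τ) = e^(−3.16×0.610) = e^(−1.928) = 0.1455; e^(−k₂τ) = e^(−0.04270) = 0.9582.
C_N = 3.16×2.60/(0.0700−3.16) × (0.1455−0.9582) = (-2.659)×(-0.8127) = 2.161 mol·L⁻¹.
C_M = C_{M0}e^(−k₁τ) = 0.3783 mol·L⁻¹, so C_P = C_{M0}−C_M−C_N = 0.06082 mol·L⁻¹; C_N/C_P = 35.5.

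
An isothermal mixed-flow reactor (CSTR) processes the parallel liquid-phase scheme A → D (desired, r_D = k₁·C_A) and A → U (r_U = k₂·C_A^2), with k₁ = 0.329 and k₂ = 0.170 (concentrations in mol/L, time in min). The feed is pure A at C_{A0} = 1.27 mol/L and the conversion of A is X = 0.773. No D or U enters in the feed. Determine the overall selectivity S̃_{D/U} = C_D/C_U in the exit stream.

Exit C_A = C_{A0}(1−X) = 1.27×0.227 = 0.2883 mol/L.
In a CSTR the entire volume is at exit conditions, so r_D = 0.329×0.2883 = 0.09485 and r_U = 0.170×0.2883^2 = 0.01413.
Overall selectivity = C_D/C_U = r_Dτ/(r_Uτ) = r_D/r_U = 6.71.

6.71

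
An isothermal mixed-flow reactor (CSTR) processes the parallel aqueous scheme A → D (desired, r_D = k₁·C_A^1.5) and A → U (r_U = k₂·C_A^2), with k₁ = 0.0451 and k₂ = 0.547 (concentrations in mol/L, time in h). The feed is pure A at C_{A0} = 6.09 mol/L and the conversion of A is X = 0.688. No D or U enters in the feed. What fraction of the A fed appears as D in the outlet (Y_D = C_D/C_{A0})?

Exit C_A = C_{A0}(1−X) = 6.09×0.312 = 1.900 mol/L.
A CSTR operates uniformly at the exit composition, giving r_D = 0.1181 and r_U = 1.975 (each k·C_A^n at C_A = 1.900).
Fraction of consumed A going to D: r_D/(r_D+r_U) = 0.05644.
C_D = 0.05644·C_{A0}·X = 0.05644×6.09×0.688 = 0.236 mol/L; Y_D = C_D/C_{A0} = 0.0388.

0.0388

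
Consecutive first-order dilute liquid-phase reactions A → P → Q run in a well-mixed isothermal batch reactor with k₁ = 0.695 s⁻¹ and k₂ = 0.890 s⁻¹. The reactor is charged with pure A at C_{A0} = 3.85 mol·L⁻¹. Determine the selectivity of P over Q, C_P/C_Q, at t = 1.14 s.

Solving the coupled first-order balances gives C_P(t) = [k₁/(k₂−k₁)]·C_{A0}·(e^(−k₁t) − e^(−k₂t)).
e^(−k₁t) = e^(−0.695×1.14) = e^(−0.7923) = 0.4528; e^(−k₂t) = e^(−1.015) = 0.3625.
C_P = 0.695×3.85/(0.890−0.695) × (0.4528−0.3625) = 13.72×0.09025 = 1.238 mol·L⁻¹.
C_A = C_{A0}e^(−k₁t) = 1.743 mol·L⁻¹, so C_Q = C_{A0}−C_A−C_P = 0.8683 mol·L⁻¹; C_P/C_Q = 1.43.

1.43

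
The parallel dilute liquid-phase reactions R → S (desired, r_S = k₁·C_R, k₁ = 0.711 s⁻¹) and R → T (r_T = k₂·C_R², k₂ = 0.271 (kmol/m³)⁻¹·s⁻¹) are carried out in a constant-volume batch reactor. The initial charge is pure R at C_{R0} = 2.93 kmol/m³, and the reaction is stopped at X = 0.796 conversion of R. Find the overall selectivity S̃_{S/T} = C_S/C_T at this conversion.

C_R = C_{R0}(1−X) = 0.5977 kmol/m³.
Along a PFR/batch, dC_S/dC_R = −r_S/(r_S+r_T) = −k₁/(k₁+k₂·C_R).
Integrating from C_{R0} to C_R: C_S = (0.711/0.271)·ln[(0.711+0.271·2.93)/(0.711+0.271·0.598)] = 2.624·ln(1.505/0.8730) = 1.429 kmol/m³.
C_T = (C_{R0}−C_R)−C_S = 0.9033 kmol/m³; S̃_{S/T} = 1.429/0.9033 = 1.58.

1.58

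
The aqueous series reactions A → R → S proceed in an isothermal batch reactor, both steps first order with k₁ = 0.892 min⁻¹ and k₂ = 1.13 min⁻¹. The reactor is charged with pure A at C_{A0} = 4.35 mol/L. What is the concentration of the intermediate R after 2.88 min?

0.620 mol/L

For first-order series with pure A initially, C_R(t) = k₁C_{A0}/(k₂−k₁)·(e^(−k₁t) − e^(−k₂t)).
e^(−k₁t) = e^(−0.892×2.88) = e^(−2.569) = 0.07662; e^(−k₂t) = e^(−3.254) = 0.03860.
C_R = 0.892×4.35/(1.13−0.892) × (0.07662−0.03860) = 16.30×0.03801 = 0.6197 mol/L.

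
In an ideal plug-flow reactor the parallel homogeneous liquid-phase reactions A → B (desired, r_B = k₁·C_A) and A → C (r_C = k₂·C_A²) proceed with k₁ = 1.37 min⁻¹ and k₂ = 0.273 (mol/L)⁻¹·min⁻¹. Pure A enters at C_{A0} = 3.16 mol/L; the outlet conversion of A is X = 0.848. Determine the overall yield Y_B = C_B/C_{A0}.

0.630

C_A = C_{A0}(1−X) = 0.4803 mol/L.
Along a PFR/batch, dC_B/dC_A = −r_B/(r_B+r_C) = −k₁/(k₁+k₂·C_A).
Integrating from C_{A0} to C_A: C_B = (1.37/0.273)·ln[(1.37+0.273·3.16)/(1.37+0.273·0.480)] = 5.018·ln(2.233/1.501) = 1.992 mol/L.
Y_B = C_B/C_{A0} = 1.992/3.16 = 0.630.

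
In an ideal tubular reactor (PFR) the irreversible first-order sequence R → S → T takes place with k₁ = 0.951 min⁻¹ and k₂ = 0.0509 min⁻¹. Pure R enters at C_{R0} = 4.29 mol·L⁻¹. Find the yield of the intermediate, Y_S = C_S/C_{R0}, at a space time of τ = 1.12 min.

For first-order series with pure R initially, C_S(τ) = k₁C_{R0}/(k₂−k₁)·(e^(−k₁τ) − e^(−k₂τ)).
e^(−k₁τ) = e^(−0.951×1.12) = e^(−1.065) = 0.3447; e^(−k₂τ) = e^(−0.05701) = 0.9446.
C_S = 0.951×4.29/(0.0509−0.951) × (0.3447−0.9446) = (-4.533)×(-0.5999) = 2.719 mol·L⁻¹.
Y_S = C_S/C_{R0} = 2.719/4.29 = 0.634.

0.634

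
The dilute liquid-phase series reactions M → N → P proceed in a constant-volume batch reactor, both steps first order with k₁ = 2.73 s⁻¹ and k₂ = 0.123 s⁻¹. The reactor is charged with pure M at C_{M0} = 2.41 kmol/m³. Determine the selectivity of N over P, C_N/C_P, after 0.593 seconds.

For first-order series with pure M initially, C_N(t) = k₁C_{M0}/(k₂−k₁)·(e^(−k₁t) − e^(−k₂t)).
e^(−k₁t) = e^(−2.73×0.593) = e^(−1.619) = 0.1981; e^(−k₂t) = e^(−0.07294) = 0.9297.
C_N = 2.73×2.41/(0.123−2.73) × (0.1981−0.9297) = (-2.524)×(-0.7315) = 1.846 kmol/m³.
C_M = C_{M0}e^(−k₁t) = 0.4775 kmol/m³, so C_P = C_{M0}−C_M−C_N = 0.08635 kmol/m³; C_N/C_P = 21.4.

21.4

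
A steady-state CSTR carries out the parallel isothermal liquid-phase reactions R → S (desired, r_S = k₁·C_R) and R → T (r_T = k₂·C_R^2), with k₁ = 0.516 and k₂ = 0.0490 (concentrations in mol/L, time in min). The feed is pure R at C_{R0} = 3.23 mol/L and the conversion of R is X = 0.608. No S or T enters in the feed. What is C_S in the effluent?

Exit C_R = C_{R0}(1−X) = 3.23×0.392 = 1.266 mol/L.
A CSTR operates uniformly at the exit composition, giving r_S = 0.6533 and r_T = 0.07855 (each k·C_R^n at C_R = 1.266).
Fraction of consumed R going to S: r_S/(r_S+r_T) = 0.8927.
C_S = 0.8927·C_{R0}·X = 0.8927×3.23×0.608 = 1.75 mol/L.

1.75 mol/L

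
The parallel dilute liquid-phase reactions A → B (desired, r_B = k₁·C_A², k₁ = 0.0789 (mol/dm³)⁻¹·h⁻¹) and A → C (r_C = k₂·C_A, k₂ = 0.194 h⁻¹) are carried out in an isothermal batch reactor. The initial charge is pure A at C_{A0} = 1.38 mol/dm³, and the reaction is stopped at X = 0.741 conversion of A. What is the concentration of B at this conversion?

0.261 mol/dm³

C_A = C_{A0}(1−X) = 0.3574 mol/dm³.
Along a PFR/batch, dC_C/dC_A = −r_C/(r_B+r_C) = −k₂/(k₂+k₁·C_A).
Integrating from C_{A0} to C_A: C_C = (0.194/0.0789)·ln[(0.194+0.0789·1.38)/(0.194+0.0789·0.357)] = 2.459·ln(0.3029/0.2222) = 0.7616 mol/dm³.
Then C_B = (C_{A0}−C_A) − C_C = 1.023 − 0.7616 = 0.2609 mol/dm³.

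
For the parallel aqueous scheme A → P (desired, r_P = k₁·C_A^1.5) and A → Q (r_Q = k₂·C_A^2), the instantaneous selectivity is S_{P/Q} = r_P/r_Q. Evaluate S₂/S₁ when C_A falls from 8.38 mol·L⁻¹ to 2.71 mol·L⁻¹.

S_{P/Q} = (k₁/k₂)·C_A^-0.5, so S₂/S₁ = (C_{A,2}/C_{A,1})^-0.5.
= (2.71/8.38)^(-0.5) = (0.3234)^(-0.5) = 1.76.
Selectivity toward P rises as C_A falls — low-concentration operation is favoured.

1.76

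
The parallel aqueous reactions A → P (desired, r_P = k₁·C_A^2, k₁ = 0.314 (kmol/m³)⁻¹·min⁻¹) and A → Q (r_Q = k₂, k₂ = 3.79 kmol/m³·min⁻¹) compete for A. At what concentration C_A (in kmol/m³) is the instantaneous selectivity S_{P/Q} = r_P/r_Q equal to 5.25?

S_{P/Q} = (k₁/k₂)·C_A^2 ⇒ C_A = (S·k₂/k₁)^(0.5).
= (5.25×3.79/0.314)^(0.5) = (63.37)^(0.5) = 7.96 kmol/m³.

7.96 kmol/m³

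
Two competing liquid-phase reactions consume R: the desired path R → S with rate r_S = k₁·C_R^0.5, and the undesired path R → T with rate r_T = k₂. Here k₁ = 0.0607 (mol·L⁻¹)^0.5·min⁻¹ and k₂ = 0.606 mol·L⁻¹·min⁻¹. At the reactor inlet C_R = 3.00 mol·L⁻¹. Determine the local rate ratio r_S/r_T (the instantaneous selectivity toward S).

S_{S/T} = r_S/r_T = (k₁·C_R^0.5)/(k₂) = (k₁/k₂)·C_R^0.5.
= (0.0607×3.000^0.5) / (0.606) = 0.1051/0.6060 = 0.173.

0.173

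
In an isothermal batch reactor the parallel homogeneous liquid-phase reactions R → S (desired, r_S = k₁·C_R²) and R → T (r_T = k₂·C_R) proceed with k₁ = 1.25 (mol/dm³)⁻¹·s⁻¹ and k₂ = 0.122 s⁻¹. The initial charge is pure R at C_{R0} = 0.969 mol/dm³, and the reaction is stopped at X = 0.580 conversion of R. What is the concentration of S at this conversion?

C_R = C_{R0}(1−X) = 0.4070 mol/dm³.
Along a PFR/batch, dC_T/dC_R = −r_T/(r_S+r_T) = −k₂/(k₂+k₁·C_R).
Integrating from C_{R0} to C_R: C_T = (0.122/1.25)·ln[(0.122+1.25·0.969)/(0.122+1.25·0.407)] = 0.09760·ln(1.333/0.6307) = 0.07305 mol/dm³.
Then C_S = (C_{R0}−C_R) − C_T = 0.5620 − 0.07305 = 0.4890 mol/dm³.

0.489 mol/dm³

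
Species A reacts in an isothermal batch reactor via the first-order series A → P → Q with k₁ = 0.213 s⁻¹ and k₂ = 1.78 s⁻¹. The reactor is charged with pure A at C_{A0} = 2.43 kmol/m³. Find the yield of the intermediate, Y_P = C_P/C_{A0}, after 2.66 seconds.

0.0759

The intermediate concentration in a first-order A→B→C sequence is C_P = k₁C_{A0}(e^(−k₁t) − e^(−k₂t))/(k₂−k₁).
e^(−k₁t) = e^(−0.213×2.66) = e^(−0.5666) = 0.5675; e^(−k₂t) = e^(−4.735) = 0.008784.
C_P = 0.213×2.43/(1.78−0.213) × (0.5675−0.008784) = 0.3303×0.5587 = 0.1845 kmol/m³.
Y_P = C_P/C_{A0} = 0.1845/2.43 = 0.0759.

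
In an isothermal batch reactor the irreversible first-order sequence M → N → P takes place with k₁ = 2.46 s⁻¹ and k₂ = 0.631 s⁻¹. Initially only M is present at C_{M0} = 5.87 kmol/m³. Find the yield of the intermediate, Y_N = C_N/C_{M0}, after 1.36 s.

0.523

Solving the coupled first-order balances gives C_N(t) = [k₁/(k₂−k₁)]·C_{M0}·(e^(−k₁t) − e^(−k₂t)).
e^(−k₁t) = e^(−2.46×1.36) = e^(−3.346) = 0.03524; e^(−k₂t) = e^(−0.8582) = 0.4239.
C_N = 2.46×5.87/(0.631−2.46) × (0.03524−0.4239) = (-7.895)×(-0.3887) = 3.069 kmol/m³.
Y_N = C_N/C_{M0} = 3.069/5.87 = 0.523.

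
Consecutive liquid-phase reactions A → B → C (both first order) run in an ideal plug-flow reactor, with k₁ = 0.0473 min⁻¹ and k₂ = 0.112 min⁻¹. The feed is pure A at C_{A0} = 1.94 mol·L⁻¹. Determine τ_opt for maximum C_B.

For first-order series the maximum of C_B occurs at τ_opt = ln(k₂/k₁)/(k₂−k₁).
= ln(0.112/0.0473)/(0.112−0.0473) = ln(2.368)/0.06470 = 0.8620/0.06470 = 13.3 min.

13.3 min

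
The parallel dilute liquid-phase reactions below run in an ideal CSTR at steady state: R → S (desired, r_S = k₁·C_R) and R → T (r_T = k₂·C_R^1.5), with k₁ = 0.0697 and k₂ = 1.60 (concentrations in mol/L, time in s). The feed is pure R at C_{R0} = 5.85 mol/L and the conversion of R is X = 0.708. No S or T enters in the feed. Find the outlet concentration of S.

Exit C_R = C_{R0}(1−X) = 5.85×0.292 = 1.708 mol/L.
In a CSTR the entire volume is at exit conditions, so r_S = 0.0697×1.708 = 0.1191 and r_T = 1.60×1.708^1.5 = 3.572.
Fraction of consumed R going to S: r_S/(r_S+r_T) = 0.03226.
C_S = 0.03226·C_{R0}·X = 0.03226×5.85×0.708 = 0.134 mol/L.

0.134 mol/L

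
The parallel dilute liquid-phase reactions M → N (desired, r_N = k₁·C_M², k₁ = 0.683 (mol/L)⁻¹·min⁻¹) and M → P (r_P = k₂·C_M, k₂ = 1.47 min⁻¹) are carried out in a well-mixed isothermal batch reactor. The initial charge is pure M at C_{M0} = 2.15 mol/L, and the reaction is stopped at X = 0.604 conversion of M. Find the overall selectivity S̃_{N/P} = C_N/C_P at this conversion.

0.679

C_M = C_{M0}(1−X) = 0.8514 mol/L.
Along a PFR/batch, dC_P/dC_M = −r_P/(r_N+r_P) = −k₂/(k₂+k₁·C_M).
Integrating from C_{M0} to C_M: C_P = (1.47/0.683)·ln[(1.47+0.683·2.15)/(1.47+0.683·0.851)] = 2.152·ln(2.938/2.052) = 0.7733 mol/L.
Then C_N = (C_{M0}−C_M) − C_P = 1.299 − 0.7733 = 0.5253 mol/L.
S̃_{N/P} = C_N/C_P = 0.5253/0.7733 = 0.679.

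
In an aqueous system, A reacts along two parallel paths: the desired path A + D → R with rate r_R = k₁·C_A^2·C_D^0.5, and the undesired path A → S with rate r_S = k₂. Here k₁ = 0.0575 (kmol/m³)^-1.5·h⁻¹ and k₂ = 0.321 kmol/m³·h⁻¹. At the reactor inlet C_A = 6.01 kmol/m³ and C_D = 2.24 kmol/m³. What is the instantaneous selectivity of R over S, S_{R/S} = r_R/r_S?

S_{R/S} = r_R/r_S = (k₁·C_A^2·C_D^0.5)/(k₂) = (k₁/k₂)·C_A^2·C_D^0.5.
= (0.0575×6.010^2×2.240^0.5) / (0.321) = 3.108/0.3210 = 9.68.
Since the desired path is higher order in A, keeping C_A high (PFR or concentrated feed) favours R.

9.68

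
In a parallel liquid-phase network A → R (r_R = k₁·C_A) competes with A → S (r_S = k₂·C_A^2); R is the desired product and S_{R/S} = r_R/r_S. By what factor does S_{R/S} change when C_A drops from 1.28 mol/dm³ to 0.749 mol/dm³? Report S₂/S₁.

S_{R/S} = (k₁/k₂)·C_A⁻¹, so S₂/S₁ = (C_{A,2}/C_{A,1})⁻¹.
= 1.28/0.749 = 1.71.

1.71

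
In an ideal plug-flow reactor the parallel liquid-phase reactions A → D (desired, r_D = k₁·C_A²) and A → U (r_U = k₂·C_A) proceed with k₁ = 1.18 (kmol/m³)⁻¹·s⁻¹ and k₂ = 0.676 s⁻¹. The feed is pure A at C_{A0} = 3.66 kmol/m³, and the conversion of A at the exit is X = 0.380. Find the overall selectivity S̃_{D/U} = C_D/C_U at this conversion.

C_A = C_{A0}(1−X) = 2.269 kmol/m³.
Along a PFR/batch, dC_U/dC_A = −r_U/(r_D+r_U) = −k₂/(k₂+k₁·C_A).
Integrating from C_{A0} to C_A: C_U = (0.676/1.18)·ln[(0.676+1.18·3.66)/(0.676+1.18·2.27)] = 0.5729·ln(4.995/3.354) = 0.2282 kmol/m³.
Then C_D = (C_{A0}−C_A) − C_U = 1.391 − 0.2282 = 1.163 kmol/m³.
S̃_{D/U} = C_D/C_U = 1.163/0.2282 = 5.09.

5.09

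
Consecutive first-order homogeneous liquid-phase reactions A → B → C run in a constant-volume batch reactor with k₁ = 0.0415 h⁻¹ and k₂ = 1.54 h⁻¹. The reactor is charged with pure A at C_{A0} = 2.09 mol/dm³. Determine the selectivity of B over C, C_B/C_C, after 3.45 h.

0.218

Solving the coupled first-order balances gives C_B(t) = [k₁/(k₂−k₁)]·C_{A0}·(e^(−k₁t) − e^(−k₂t)).
e^(−k₁t) = e^(−0.0415×3.45) = e^(−0.1432) = 0.8666; e^(−k₂t) = e^(−5.313) = 0.004927.
C_B = 0.0415×2.09/(1.54−0.0415) × (0.8666−0.004927) = 0.05788×0.8617 = 0.04987 mol/dm³.
C_A = C_{A0}e^(−k₁t) = 1.811 mol/dm³, so C_C = C_{A0}−C_A−C_B = 0.2289 mol/dm³; C_B/C_C = 0.218.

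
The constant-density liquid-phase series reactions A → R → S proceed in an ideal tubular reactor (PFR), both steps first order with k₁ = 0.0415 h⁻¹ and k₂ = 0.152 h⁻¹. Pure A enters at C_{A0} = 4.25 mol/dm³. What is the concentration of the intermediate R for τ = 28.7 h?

The intermediate concentration in a first-order A→B→C sequence is C_R = k₁C_{A0}(e^(−k₁τ) − e^(−k₂τ))/(k₂−k₁).
e^(−k₁τ) = e^(−0.0415×28.7) = e^(−1.191) = 0.3039; e^(−k₂τ) = e^(−4.362) = 0.01275.
C_R = 0.0415×4.25/(0.152−0.0415) × (0.3039−0.01275) = 1.596×0.2912 = 0.4647 mol/dm³.

0.465 mol/dm³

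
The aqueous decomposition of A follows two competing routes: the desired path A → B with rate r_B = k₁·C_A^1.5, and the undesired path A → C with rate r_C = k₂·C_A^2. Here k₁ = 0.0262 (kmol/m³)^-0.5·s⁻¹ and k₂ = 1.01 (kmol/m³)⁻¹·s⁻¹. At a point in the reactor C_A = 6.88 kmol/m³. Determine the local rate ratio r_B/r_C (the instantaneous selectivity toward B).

0.00989

S_{B/C} = r_B/r_C = (k₁·C_A^1.5)/(k₂·C_A^2) = (k₁/k₂)·C_A^-0.5.
= (0.0262×6.880^1.5) / (1.01×6.880^2) = 0.4728/47.81 = 0.00989.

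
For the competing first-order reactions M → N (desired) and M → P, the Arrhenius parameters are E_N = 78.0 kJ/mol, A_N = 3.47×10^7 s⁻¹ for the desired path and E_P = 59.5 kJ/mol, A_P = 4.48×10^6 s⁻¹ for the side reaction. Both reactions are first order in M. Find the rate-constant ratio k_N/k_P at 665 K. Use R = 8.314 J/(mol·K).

With equal orders, S_{N/P} = k_N/k_P = (A_N/A_P)·exp[(E_P−E_N)/(RT)].
(E_P−E_N)/(RT) = (59.5−78.0)×10³/(8.314×665) = -18500/5529 = -3.346.
k_N/k_P = (3.47×10^7/4.48×10^6)·exp(-3.346) = 7.746 × 0.03522 = 0.273.

0.273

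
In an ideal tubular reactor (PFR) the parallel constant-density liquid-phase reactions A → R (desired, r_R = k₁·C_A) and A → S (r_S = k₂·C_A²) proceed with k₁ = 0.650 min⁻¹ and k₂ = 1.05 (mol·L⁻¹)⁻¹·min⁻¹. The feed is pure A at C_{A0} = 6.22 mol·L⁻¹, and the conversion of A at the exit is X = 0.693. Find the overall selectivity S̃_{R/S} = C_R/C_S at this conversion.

0.167

C_A = C_{A0}(1−X) = 1.910 mol·L⁻¹.
Along a PFR/batch, dC_R/dC_A = −r_R/(r_R+r_S) = −k₁/(k₁+k₂·C_A).
Integrating from C_{A0} to C_A: C_R = (0.650/1.05)·ln[(0.650+1.05·6.22)/(0.650+1.05·1.91)] = 0.6190·ln(7.181/2.655) = 0.6159 mol·L⁻¹.
C_S = (C_{A0}−C_A)−C_R = 3.695 mol·L⁻¹; S̃_{R/S} = 0.6159/3.695 = 0.167.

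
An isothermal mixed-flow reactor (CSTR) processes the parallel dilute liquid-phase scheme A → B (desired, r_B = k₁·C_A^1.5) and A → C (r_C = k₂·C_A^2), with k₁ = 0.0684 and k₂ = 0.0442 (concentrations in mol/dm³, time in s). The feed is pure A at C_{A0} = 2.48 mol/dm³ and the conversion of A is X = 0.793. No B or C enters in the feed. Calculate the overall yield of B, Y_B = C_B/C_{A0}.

Exit C_A = C_{A0}(1−X) = 2.48×0.207 = 0.5134 mol/dm³.
Rates in a CSTR are evaluated at the outlet concentration: r_B = 0.0684×0.5134^1.5 = 0.02516, r_C = 0.0442×0.5134^2 = 0.01165.
Fraction of consumed A going to B: r_B/(r_B+r_C) = 0.6835.
C_B = 0.6835·C_{A0}·X = 0.6835×2.48×0.793 = 1.34 mol/dm³; Y_B = C_B/C_{A0} = 0.542.

0.542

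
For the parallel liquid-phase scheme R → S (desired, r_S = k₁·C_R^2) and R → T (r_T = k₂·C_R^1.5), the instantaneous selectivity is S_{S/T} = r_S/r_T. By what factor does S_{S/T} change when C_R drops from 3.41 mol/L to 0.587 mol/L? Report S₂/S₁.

S_{S/T} = (k₁/k₂)·C_R^0.5, so S₂/S₁ = (C_{R,2}/C_{R,1})^0.5.
= (0.587/3.41)^0.5 = (0.1721)^0.5 = 0.415.
Selectivity toward S falls as C_R falls — high-concentration operation is favoured.

0.415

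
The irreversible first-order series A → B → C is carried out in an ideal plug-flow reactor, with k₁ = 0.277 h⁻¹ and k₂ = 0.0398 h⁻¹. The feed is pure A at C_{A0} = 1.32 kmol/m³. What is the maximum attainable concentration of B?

0.953 kmol/m³

For a first-order series the maximum intermediate yield is C_{B,max}/C_{A0} = (k₁/k₂)^[k₂/(k₂−k₁)].
= (0.277/0.0398)^(0.0398/(0.0398−0.277)) = (6.960)^(-0.1678) = 0.7221.
C_{B,max} = 0.7221×1.32 = 0.953 kmol/m³.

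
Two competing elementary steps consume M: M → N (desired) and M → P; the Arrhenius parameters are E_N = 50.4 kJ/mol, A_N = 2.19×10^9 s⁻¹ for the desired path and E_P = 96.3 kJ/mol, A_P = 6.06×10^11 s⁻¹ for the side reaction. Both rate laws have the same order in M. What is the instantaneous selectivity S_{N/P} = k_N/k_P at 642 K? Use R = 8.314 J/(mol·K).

Since both paths have the same order in M, the concentration cancels and S_{N/P} = k_N/k_P = (A_N/A_P)·exp[(E_P−E_N)/(RT)].
(E_P−E_N)/(RT) = (96.3−50.4)×10³/(8.314×642) = 45900/5338 = 8.599.
k_N/k_P = (2.19×10^9/6.06×10^11)·exp(8.599) = 0.003614 × 5428 = 19.6.

19.6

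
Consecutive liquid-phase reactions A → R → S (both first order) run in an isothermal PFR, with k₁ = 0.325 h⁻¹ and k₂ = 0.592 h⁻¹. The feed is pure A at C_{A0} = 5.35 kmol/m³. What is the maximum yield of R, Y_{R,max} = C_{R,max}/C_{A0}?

Evaluating C_R at τ_opt = ln(k₂/k₁)/(k₂−k₁) gives C_{R,max}/C_{A0} = (k₁/k₂)^[k₂/(k₂−k₁)].
= (0.325/0.592)^(0.592/(0.592−0.325)) = (0.5490)^(2.217) = 0.2646.

0.265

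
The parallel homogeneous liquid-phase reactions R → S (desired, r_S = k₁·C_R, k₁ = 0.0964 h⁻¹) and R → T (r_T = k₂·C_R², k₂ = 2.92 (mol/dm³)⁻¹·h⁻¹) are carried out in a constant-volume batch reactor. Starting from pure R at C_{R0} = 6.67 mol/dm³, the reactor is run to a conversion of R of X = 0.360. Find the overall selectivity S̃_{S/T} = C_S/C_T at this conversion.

0.00614

C_R = C_{R0}(1−X) = 4.269 mol/dm³.
Along a PFR/batch, dC_S/dC_R = −r_S/(r_S+r_T) = −k₁/(k₁+k₂·C_R).
Integrating from C_{R0} to C_R: C_S = (0.0964/2.92)·ln[(0.0964+2.92·6.67)/(0.0964+2.92·4.27)] = 0.03301·ln(19.57/12.56) = 0.01464 mol/dm³.
C_T = (C_{R0}−C_R)−C_S = 2.387 mol/dm³; S̃_{S/T} = 0.01464/2.387 = 0.00614.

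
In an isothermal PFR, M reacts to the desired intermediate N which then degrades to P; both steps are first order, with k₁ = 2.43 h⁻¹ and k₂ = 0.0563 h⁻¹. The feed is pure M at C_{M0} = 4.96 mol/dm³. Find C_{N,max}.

4.54 mol/dm³

At the optimum, C_{N,max}/C_{M0} = (k₁/k₂)^[k₂/(k₂−k₁)].
= (2.43/0.0563)^(0.0563/(0.0563−2.43)) = (43.16)^(-0.02372) = 0.9146.
C_{N,max} = 0.9146×4.96 = 4.54 mol/dm³.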